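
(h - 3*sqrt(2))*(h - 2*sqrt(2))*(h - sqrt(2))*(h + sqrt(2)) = h^4 - 5*sqrt(2)*h^3 + 10*h^2 + 10*sqrt(2)*h - 24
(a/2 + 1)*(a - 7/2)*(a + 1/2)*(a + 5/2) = a^4/2 + 3*a^3/4 - 41*a^2/8 - 183*a/16 - 35/8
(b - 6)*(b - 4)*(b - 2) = b^3 - 12*b^2 + 44*b - 48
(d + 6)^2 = d^2 + 12*d + 36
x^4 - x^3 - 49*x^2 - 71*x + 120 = (x - 8)*(x - 1)*(x + 3)*(x + 5)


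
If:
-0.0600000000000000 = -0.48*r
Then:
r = 0.12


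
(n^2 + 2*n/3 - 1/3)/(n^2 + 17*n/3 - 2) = (n + 1)/(n + 6)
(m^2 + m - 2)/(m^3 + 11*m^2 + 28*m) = (m^2 + m - 2)/(m*(m^2 + 11*m + 28))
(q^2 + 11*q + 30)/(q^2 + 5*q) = (q + 6)/q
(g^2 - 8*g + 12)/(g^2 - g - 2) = (g - 6)/(g + 1)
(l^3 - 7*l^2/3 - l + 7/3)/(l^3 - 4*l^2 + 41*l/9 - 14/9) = 3*(l + 1)/(3*l - 2)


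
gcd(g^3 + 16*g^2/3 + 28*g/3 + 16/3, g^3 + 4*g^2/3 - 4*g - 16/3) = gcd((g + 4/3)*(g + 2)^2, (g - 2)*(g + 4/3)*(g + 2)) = g^2 + 10*g/3 + 8/3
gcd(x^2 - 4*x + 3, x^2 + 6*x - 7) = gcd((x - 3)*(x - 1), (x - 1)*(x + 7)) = x - 1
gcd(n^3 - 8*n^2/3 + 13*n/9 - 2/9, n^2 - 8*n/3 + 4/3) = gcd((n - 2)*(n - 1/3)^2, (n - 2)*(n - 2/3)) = n - 2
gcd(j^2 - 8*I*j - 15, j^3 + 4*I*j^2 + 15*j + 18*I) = j - 3*I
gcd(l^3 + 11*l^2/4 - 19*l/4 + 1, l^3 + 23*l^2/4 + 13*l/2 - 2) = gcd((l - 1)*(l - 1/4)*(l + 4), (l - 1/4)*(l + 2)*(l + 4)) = l^2 + 15*l/4 - 1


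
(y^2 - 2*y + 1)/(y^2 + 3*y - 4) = (y - 1)/(y + 4)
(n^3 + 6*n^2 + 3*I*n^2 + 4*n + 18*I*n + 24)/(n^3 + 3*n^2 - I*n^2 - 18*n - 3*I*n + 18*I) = (n + 4*I)/(n - 3)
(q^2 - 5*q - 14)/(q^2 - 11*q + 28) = (q + 2)/(q - 4)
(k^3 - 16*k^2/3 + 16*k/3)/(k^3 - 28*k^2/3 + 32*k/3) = (k - 4)/(k - 8)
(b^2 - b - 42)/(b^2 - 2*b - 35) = (b + 6)/(b + 5)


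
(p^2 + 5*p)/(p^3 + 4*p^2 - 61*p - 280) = p/(p^2 - p - 56)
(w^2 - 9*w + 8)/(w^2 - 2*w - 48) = (w - 1)/(w + 6)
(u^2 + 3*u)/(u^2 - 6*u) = (u + 3)/(u - 6)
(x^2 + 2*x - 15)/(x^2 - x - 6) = (x + 5)/(x + 2)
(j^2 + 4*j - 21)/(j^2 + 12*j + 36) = (j^2 + 4*j - 21)/(j^2 + 12*j + 36)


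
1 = 1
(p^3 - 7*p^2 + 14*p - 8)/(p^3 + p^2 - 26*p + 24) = (p - 2)/(p + 6)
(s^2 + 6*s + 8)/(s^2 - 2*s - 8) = (s + 4)/(s - 4)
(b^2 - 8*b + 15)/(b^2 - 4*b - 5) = (b - 3)/(b + 1)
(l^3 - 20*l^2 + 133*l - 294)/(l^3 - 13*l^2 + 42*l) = (l - 7)/l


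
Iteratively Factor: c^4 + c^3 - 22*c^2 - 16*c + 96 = (c + 4)*(c^3 - 3*c^2 - 10*c + 24) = (c + 3)*(c + 4)*(c^2 - 6*c + 8) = (c - 2)*(c + 3)*(c + 4)*(c - 4)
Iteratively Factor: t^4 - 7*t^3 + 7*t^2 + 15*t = (t - 3)*(t^3 - 4*t^2 - 5*t) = t*(t - 3)*(t^2 - 4*t - 5) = t*(t - 5)*(t - 3)*(t + 1)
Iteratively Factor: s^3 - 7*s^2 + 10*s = (s - 5)*(s^2 - 2*s) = (s - 5)*(s - 2)*(s)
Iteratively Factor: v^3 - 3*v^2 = (v - 3)*(v^2) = v*(v - 3)*(v)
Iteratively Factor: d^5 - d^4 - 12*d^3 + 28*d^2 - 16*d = (d - 1)*(d^4 - 12*d^2 + 16*d) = (d - 2)*(d - 1)*(d^3 + 2*d^2 - 8*d) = d*(d - 2)*(d - 1)*(d^2 + 2*d - 8) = d*(d - 2)*(d - 1)*(d + 4)*(d - 2)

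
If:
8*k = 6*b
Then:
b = 4*k/3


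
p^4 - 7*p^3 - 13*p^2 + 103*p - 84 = (p - 7)*(p - 3)*(p - 1)*(p + 4)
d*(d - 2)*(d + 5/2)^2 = d^4 + 3*d^3 - 15*d^2/4 - 25*d/2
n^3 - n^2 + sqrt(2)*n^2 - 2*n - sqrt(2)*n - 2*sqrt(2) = (n - 2)*(n + 1)*(n + sqrt(2))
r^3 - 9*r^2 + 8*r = r*(r - 8)*(r - 1)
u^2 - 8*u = u*(u - 8)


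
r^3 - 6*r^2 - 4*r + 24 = (r - 6)*(r - 2)*(r + 2)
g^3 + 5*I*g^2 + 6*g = g*(g - I)*(g + 6*I)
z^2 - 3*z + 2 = (z - 2)*(z - 1)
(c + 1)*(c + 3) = c^2 + 4*c + 3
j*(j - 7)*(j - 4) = j^3 - 11*j^2 + 28*j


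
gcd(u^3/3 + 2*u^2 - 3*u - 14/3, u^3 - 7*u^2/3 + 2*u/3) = u - 2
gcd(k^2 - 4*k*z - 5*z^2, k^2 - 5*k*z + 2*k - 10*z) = -k + 5*z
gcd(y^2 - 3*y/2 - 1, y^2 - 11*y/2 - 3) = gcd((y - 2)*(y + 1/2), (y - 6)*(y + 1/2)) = y + 1/2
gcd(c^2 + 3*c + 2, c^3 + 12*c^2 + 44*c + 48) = c + 2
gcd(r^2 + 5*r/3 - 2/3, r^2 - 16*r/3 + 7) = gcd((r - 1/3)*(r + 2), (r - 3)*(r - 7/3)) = 1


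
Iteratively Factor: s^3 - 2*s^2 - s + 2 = (s + 1)*(s^2 - 3*s + 2) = (s - 1)*(s + 1)*(s - 2)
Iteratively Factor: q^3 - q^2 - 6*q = (q + 2)*(q^2 - 3*q) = q*(q + 2)*(q - 3)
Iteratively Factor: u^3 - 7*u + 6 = (u - 2)*(u^2 + 2*u - 3) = (u - 2)*(u - 1)*(u + 3)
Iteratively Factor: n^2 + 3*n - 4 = (n - 1)*(n + 4)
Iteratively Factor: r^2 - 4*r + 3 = (r - 3)*(r - 1)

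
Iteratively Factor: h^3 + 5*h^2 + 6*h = (h + 3)*(h^2 + 2*h) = h*(h + 3)*(h + 2)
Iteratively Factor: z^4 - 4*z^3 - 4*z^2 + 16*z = (z)*(z^3 - 4*z^2 - 4*z + 16) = z*(z - 2)*(z^2 - 2*z - 8) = z*(z - 4)*(z - 2)*(z + 2)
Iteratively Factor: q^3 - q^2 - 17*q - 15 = (q + 3)*(q^2 - 4*q - 5) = (q + 1)*(q + 3)*(q - 5)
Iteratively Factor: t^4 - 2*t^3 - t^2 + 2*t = (t)*(t^3 - 2*t^2 - t + 2) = t*(t - 2)*(t^2 - 1) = t*(t - 2)*(t - 1)*(t + 1)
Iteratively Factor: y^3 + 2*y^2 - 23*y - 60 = (y - 5)*(y^2 + 7*y + 12) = (y - 5)*(y + 4)*(y + 3)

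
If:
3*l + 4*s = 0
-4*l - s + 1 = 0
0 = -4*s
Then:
No Solution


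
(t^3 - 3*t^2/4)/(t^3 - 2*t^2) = (t - 3/4)/(t - 2)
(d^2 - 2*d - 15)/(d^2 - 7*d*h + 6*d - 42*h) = (d^2 - 2*d - 15)/(d^2 - 7*d*h + 6*d - 42*h)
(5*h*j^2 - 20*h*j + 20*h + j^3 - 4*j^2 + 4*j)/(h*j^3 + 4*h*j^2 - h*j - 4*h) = (5*h*j^2 - 20*h*j + 20*h + j^3 - 4*j^2 + 4*j)/(h*(j^3 + 4*j^2 - j - 4))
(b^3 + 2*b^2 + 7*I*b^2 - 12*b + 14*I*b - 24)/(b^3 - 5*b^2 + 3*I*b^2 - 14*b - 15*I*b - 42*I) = (b + 4*I)/(b - 7)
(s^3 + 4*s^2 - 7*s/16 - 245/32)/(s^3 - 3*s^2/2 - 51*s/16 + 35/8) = (s + 7/2)/(s - 2)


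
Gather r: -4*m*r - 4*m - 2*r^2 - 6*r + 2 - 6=-4*m - 2*r^2 + r*(-4*m - 6) - 4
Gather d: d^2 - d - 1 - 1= d^2 - d - 2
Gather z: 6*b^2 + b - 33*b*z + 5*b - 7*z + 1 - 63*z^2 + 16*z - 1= 6*b^2 + 6*b - 63*z^2 + z*(9 - 33*b)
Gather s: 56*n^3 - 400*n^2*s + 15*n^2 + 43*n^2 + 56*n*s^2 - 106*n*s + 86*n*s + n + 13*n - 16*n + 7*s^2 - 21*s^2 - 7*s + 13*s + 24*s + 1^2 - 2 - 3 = 56*n^3 + 58*n^2 - 2*n + s^2*(56*n - 14) + s*(-400*n^2 - 20*n + 30) - 4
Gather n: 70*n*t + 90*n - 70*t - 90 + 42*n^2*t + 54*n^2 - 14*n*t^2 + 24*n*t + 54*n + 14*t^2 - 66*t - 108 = n^2*(42*t + 54) + n*(-14*t^2 + 94*t + 144) + 14*t^2 - 136*t - 198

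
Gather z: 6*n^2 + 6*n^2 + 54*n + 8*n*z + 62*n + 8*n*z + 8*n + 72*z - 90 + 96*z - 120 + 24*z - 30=12*n^2 + 124*n + z*(16*n + 192) - 240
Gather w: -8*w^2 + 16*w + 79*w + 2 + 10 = -8*w^2 + 95*w + 12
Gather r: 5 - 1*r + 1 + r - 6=0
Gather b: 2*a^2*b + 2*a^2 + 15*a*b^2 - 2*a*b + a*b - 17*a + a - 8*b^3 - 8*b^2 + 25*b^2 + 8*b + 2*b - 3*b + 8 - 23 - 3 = 2*a^2 - 16*a - 8*b^3 + b^2*(15*a + 17) + b*(2*a^2 - a + 7) - 18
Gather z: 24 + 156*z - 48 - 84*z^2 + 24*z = -84*z^2 + 180*z - 24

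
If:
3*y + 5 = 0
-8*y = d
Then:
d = 40/3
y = -5/3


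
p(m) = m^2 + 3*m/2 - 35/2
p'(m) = 2*m + 3/2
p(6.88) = 40.15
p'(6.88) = 15.26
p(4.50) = 9.50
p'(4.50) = 10.50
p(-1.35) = -17.70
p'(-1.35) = -1.20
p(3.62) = 1.03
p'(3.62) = 8.74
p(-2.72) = -14.18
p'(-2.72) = -3.94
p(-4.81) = -1.58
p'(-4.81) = -8.12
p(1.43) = -13.31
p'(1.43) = 4.36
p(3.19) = -2.54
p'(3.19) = 7.88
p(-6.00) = 9.50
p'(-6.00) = -10.50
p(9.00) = 77.00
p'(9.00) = 19.50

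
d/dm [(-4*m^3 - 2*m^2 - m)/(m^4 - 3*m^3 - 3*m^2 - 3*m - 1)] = (4*m^6 + 4*m^5 + 9*m^4 + 18*m^3 + 15*m^2 + 4*m + 1)/(m^8 - 6*m^7 + 3*m^6 + 12*m^5 + 25*m^4 + 24*m^3 + 15*m^2 + 6*m + 1)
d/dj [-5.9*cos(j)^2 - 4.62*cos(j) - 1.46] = (11.8*cos(j) + 4.62)*sin(j)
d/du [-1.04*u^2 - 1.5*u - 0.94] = -2.08*u - 1.5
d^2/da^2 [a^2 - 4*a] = 2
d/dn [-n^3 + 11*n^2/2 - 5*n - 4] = -3*n^2 + 11*n - 5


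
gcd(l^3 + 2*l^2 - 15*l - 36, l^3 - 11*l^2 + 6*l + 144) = l + 3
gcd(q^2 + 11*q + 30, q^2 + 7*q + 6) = q + 6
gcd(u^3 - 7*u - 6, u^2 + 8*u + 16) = 1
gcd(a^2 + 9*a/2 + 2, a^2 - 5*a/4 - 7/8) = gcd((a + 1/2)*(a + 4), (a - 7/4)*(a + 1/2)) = a + 1/2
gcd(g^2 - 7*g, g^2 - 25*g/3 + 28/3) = g - 7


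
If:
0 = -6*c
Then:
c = 0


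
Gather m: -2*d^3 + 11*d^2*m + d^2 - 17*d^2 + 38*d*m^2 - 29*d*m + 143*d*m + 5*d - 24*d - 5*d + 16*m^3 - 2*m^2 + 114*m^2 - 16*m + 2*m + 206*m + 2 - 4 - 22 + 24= -2*d^3 - 16*d^2 - 24*d + 16*m^3 + m^2*(38*d + 112) + m*(11*d^2 + 114*d + 192)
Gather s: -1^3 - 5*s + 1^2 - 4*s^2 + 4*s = -4*s^2 - s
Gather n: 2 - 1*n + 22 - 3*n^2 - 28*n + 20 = -3*n^2 - 29*n + 44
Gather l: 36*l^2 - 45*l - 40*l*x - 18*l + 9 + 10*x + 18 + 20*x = 36*l^2 + l*(-40*x - 63) + 30*x + 27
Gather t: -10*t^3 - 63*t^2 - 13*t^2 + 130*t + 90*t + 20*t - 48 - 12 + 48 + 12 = -10*t^3 - 76*t^2 + 240*t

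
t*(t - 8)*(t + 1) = t^3 - 7*t^2 - 8*t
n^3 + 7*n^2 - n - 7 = (n - 1)*(n + 1)*(n + 7)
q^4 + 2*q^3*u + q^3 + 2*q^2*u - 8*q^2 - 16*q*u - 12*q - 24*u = (q - 3)*(q + 2)^2*(q + 2*u)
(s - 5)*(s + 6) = s^2 + s - 30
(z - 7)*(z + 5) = z^2 - 2*z - 35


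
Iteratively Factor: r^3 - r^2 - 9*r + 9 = (r + 3)*(r^2 - 4*r + 3) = (r - 3)*(r + 3)*(r - 1)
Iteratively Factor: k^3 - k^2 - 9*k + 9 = (k - 1)*(k^2 - 9) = (k - 3)*(k - 1)*(k + 3)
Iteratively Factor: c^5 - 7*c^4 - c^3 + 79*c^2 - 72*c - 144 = (c + 1)*(c^4 - 8*c^3 + 7*c^2 + 72*c - 144) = (c - 4)*(c + 1)*(c^3 - 4*c^2 - 9*c + 36) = (c - 4)*(c + 1)*(c + 3)*(c^2 - 7*c + 12) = (c - 4)^2*(c + 1)*(c + 3)*(c - 3)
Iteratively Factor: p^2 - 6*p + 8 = (p - 4)*(p - 2)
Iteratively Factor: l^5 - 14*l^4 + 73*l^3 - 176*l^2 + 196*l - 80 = (l - 1)*(l^4 - 13*l^3 + 60*l^2 - 116*l + 80) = (l - 4)*(l - 1)*(l^3 - 9*l^2 + 24*l - 20) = (l - 4)*(l - 2)*(l - 1)*(l^2 - 7*l + 10) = (l - 4)*(l - 2)^2*(l - 1)*(l - 5)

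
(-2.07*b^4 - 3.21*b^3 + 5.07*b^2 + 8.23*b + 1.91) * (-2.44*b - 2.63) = 5.0508*b^5 + 13.2765*b^4 - 3.9285*b^3 - 33.4153*b^2 - 26.3053*b - 5.0233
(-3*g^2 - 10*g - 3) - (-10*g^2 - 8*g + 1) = 7*g^2 - 2*g - 4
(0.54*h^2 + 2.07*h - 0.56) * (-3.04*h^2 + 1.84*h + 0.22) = -1.6416*h^4 - 5.2992*h^3 + 5.63*h^2 - 0.575*h - 0.1232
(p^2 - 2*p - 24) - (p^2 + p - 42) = 18 - 3*p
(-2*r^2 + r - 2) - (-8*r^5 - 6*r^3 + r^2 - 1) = 8*r^5 + 6*r^3 - 3*r^2 + r - 1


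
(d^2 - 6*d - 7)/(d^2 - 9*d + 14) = (d + 1)/(d - 2)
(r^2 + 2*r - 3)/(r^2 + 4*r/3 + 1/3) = 3*(r^2 + 2*r - 3)/(3*r^2 + 4*r + 1)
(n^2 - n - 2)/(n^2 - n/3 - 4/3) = 3*(n - 2)/(3*n - 4)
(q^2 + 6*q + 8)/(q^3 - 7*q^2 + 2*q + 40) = (q + 4)/(q^2 - 9*q + 20)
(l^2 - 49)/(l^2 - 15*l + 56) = (l + 7)/(l - 8)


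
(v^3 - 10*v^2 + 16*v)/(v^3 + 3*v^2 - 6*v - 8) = v*(v - 8)/(v^2 + 5*v + 4)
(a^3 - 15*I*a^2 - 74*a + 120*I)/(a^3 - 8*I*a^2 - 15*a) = (a^2 - 10*I*a - 24)/(a*(a - 3*I))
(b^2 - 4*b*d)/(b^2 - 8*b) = (b - 4*d)/(b - 8)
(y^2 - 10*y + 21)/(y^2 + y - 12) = (y - 7)/(y + 4)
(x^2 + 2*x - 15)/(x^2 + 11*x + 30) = (x - 3)/(x + 6)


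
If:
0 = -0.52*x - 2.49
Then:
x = -4.79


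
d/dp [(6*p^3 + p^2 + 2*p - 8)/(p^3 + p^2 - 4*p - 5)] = (5*p^4 - 52*p^3 - 72*p^2 + 6*p - 42)/(p^6 + 2*p^5 - 7*p^4 - 18*p^3 + 6*p^2 + 40*p + 25)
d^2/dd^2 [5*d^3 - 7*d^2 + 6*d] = 30*d - 14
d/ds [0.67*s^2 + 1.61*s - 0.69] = 1.34*s + 1.61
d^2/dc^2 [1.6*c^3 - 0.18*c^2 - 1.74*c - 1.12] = 9.6*c - 0.36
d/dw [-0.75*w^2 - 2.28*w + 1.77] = -1.5*w - 2.28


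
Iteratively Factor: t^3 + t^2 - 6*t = (t + 3)*(t^2 - 2*t) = t*(t + 3)*(t - 2)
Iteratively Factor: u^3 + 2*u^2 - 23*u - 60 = (u + 3)*(u^2 - u - 20) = (u + 3)*(u + 4)*(u - 5)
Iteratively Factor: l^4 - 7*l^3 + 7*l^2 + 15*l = (l - 3)*(l^3 - 4*l^2 - 5*l) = l*(l - 3)*(l^2 - 4*l - 5) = l*(l - 5)*(l - 3)*(l + 1)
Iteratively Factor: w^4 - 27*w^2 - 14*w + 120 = (w + 4)*(w^3 - 4*w^2 - 11*w + 30) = (w - 5)*(w + 4)*(w^2 + w - 6) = (w - 5)*(w + 3)*(w + 4)*(w - 2)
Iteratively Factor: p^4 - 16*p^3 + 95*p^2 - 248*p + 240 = (p - 3)*(p^3 - 13*p^2 + 56*p - 80) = (p - 4)*(p - 3)*(p^2 - 9*p + 20) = (p - 5)*(p - 4)*(p - 3)*(p - 4)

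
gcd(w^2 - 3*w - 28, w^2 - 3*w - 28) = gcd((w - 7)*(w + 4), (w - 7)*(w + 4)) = w^2 - 3*w - 28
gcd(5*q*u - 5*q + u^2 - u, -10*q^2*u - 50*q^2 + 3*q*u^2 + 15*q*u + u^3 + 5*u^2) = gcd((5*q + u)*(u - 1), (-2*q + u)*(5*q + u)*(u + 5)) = 5*q + u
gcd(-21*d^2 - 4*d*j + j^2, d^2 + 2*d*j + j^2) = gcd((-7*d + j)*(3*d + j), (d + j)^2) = 1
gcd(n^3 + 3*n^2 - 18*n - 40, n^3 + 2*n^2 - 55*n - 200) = n + 5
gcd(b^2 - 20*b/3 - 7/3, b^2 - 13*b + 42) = b - 7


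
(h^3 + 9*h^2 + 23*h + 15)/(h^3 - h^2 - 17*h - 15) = (h + 5)/(h - 5)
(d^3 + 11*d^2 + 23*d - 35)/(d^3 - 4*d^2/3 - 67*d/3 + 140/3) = 3*(d^2 + 6*d - 7)/(3*d^2 - 19*d + 28)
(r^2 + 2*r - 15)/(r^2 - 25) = (r - 3)/(r - 5)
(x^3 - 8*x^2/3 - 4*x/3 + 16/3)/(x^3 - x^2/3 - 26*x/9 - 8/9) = 3*(x - 2)/(3*x + 1)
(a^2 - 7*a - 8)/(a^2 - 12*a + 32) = (a + 1)/(a - 4)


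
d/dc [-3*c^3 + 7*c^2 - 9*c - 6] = -9*c^2 + 14*c - 9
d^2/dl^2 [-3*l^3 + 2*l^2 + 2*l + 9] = 4 - 18*l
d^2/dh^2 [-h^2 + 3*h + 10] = -2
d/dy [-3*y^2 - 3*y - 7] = -6*y - 3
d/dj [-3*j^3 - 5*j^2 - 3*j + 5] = -9*j^2 - 10*j - 3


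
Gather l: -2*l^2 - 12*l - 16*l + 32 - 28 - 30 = -2*l^2 - 28*l - 26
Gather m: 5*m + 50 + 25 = 5*m + 75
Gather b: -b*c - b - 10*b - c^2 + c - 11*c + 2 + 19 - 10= b*(-c - 11) - c^2 - 10*c + 11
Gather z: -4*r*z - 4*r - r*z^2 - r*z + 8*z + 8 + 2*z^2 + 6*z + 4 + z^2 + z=-4*r + z^2*(3 - r) + z*(15 - 5*r) + 12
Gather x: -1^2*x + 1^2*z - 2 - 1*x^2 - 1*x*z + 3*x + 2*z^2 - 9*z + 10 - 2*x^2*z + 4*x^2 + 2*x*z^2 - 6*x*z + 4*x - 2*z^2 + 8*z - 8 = x^2*(3 - 2*z) + x*(2*z^2 - 7*z + 6)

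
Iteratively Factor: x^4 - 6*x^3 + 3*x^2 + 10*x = (x)*(x^3 - 6*x^2 + 3*x + 10) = x*(x + 1)*(x^2 - 7*x + 10) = x*(x - 2)*(x + 1)*(x - 5)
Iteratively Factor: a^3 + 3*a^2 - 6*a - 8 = (a + 1)*(a^2 + 2*a - 8) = (a - 2)*(a + 1)*(a + 4)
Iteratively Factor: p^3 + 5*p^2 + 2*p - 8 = (p + 4)*(p^2 + p - 2) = (p - 1)*(p + 4)*(p + 2)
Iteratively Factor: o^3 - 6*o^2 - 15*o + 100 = (o + 4)*(o^2 - 10*o + 25) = (o - 5)*(o + 4)*(o - 5)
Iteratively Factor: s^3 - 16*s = (s)*(s^2 - 16) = s*(s - 4)*(s + 4)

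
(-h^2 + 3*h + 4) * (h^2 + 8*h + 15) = -h^4 - 5*h^3 + 13*h^2 + 77*h + 60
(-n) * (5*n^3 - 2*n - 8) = -5*n^4 + 2*n^2 + 8*n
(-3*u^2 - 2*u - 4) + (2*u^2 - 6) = -u^2 - 2*u - 10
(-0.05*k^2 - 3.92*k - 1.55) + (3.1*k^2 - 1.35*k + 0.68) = 3.05*k^2 - 5.27*k - 0.87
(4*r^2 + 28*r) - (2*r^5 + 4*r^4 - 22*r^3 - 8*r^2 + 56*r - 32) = -2*r^5 - 4*r^4 + 22*r^3 + 12*r^2 - 28*r + 32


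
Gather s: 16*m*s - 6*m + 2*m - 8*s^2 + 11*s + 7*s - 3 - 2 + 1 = -4*m - 8*s^2 + s*(16*m + 18) - 4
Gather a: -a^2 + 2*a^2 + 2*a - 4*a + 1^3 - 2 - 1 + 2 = a^2 - 2*a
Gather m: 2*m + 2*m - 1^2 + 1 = 4*m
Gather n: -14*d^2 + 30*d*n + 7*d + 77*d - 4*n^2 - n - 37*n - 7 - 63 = -14*d^2 + 84*d - 4*n^2 + n*(30*d - 38) - 70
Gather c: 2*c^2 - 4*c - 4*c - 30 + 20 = 2*c^2 - 8*c - 10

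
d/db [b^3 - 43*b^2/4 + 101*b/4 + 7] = 3*b^2 - 43*b/2 + 101/4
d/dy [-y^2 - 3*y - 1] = -2*y - 3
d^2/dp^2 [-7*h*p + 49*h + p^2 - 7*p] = 2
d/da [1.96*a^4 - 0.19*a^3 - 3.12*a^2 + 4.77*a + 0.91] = 7.84*a^3 - 0.57*a^2 - 6.24*a + 4.77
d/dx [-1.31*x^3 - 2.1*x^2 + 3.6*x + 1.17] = -3.93*x^2 - 4.2*x + 3.6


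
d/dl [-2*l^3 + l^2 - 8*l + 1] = -6*l^2 + 2*l - 8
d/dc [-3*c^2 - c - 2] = -6*c - 1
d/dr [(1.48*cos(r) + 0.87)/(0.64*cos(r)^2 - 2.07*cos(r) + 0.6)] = (0.9472*cos(r)^2 + 1.1136*cos(r) - 2.6889)*sin(r)/(0.4096*cos(r)^4 - 2.6496*cos(r)^3 + 5.0529*cos(r)^2 - 2.484*cos(r) + 0.36)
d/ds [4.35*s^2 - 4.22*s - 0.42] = 8.7*s - 4.22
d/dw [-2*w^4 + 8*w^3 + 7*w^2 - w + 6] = -8*w^3 + 24*w^2 + 14*w - 1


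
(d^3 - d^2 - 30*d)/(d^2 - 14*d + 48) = d*(d + 5)/(d - 8)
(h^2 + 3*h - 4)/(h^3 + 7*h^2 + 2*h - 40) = (h - 1)/(h^2 + 3*h - 10)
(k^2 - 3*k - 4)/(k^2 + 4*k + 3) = (k - 4)/(k + 3)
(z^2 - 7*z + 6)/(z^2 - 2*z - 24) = (z - 1)/(z + 4)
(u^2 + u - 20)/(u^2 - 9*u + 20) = (u + 5)/(u - 5)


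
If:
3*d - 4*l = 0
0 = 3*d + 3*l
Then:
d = 0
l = 0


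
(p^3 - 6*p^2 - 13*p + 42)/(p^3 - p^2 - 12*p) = (p^2 - 9*p + 14)/(p*(p - 4))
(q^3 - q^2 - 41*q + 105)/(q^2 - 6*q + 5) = (q^2 + 4*q - 21)/(q - 1)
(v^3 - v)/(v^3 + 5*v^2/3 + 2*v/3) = 3*(v - 1)/(3*v + 2)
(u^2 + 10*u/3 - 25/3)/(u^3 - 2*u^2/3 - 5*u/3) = (u + 5)/(u*(u + 1))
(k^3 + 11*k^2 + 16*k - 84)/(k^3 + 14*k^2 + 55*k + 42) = (k - 2)/(k + 1)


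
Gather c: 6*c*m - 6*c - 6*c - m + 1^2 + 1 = c*(6*m - 12) - m + 2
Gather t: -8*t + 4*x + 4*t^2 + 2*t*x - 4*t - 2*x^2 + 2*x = 4*t^2 + t*(2*x - 12) - 2*x^2 + 6*x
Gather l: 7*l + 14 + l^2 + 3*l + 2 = l^2 + 10*l + 16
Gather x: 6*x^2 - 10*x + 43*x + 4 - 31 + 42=6*x^2 + 33*x + 15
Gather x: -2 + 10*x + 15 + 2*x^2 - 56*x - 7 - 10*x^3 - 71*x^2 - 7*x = -10*x^3 - 69*x^2 - 53*x + 6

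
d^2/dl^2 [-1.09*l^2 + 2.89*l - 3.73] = -2.18000000000000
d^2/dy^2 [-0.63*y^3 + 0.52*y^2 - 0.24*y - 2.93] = 1.04 - 3.78*y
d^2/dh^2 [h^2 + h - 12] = 2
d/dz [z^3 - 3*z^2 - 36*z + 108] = 3*z^2 - 6*z - 36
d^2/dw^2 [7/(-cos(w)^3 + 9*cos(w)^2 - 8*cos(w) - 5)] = 7*((-35*cos(w) + 72*cos(2*w) - 9*cos(3*w))*(cos(w)^3 - 9*cos(w)^2 + 8*cos(w) + 5)/4 - 2*(3*cos(w)^2 - 18*cos(w) + 8)^2*sin(w)^2)/(cos(w)^3 - 9*cos(w)^2 + 8*cos(w) + 5)^3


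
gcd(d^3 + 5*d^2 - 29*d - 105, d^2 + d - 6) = d + 3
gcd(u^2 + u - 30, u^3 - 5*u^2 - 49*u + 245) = u - 5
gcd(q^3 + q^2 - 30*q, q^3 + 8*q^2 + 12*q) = q^2 + 6*q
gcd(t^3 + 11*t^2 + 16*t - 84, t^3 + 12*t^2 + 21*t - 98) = t^2 + 5*t - 14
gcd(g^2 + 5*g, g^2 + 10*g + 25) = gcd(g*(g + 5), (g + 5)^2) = g + 5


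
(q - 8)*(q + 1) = q^2 - 7*q - 8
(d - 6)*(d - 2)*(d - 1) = d^3 - 9*d^2 + 20*d - 12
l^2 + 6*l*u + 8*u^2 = (l + 2*u)*(l + 4*u)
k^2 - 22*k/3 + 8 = (k - 6)*(k - 4/3)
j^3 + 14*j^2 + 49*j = j*(j + 7)^2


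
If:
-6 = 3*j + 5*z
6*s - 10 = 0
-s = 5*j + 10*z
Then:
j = -31/3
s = 5/3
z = 5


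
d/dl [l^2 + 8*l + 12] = 2*l + 8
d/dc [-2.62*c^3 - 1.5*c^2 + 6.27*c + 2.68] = -7.86*c^2 - 3.0*c + 6.27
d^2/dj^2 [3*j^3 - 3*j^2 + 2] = 18*j - 6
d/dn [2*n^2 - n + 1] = 4*n - 1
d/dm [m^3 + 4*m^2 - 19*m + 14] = 3*m^2 + 8*m - 19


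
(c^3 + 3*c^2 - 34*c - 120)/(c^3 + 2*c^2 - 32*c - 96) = (c + 5)/(c + 4)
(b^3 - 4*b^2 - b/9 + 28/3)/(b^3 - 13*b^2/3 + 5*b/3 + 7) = (b + 4/3)/(b + 1)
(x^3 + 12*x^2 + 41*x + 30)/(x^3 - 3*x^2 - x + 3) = (x^2 + 11*x + 30)/(x^2 - 4*x + 3)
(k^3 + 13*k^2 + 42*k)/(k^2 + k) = (k^2 + 13*k + 42)/(k + 1)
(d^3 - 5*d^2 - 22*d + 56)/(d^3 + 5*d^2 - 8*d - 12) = (d^2 - 3*d - 28)/(d^2 + 7*d + 6)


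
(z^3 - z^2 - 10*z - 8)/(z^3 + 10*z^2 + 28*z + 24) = (z^2 - 3*z - 4)/(z^2 + 8*z + 12)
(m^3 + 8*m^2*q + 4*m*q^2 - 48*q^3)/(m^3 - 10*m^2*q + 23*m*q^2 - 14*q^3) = (m^2 + 10*m*q + 24*q^2)/(m^2 - 8*m*q + 7*q^2)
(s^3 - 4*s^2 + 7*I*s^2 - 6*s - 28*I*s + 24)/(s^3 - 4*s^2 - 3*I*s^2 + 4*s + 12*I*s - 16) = (s + 6*I)/(s - 4*I)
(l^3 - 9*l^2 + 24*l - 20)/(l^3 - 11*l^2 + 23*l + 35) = (l^2 - 4*l + 4)/(l^2 - 6*l - 7)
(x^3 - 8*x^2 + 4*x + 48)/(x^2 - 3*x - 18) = (x^2 - 2*x - 8)/(x + 3)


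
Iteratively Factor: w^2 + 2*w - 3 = (w - 1)*(w + 3)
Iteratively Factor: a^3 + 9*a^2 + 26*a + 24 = (a + 3)*(a^2 + 6*a + 8) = (a + 2)*(a + 3)*(a + 4)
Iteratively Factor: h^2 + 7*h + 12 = (h + 3)*(h + 4)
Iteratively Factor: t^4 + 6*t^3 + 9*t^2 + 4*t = (t + 4)*(t^3 + 2*t^2 + t) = t*(t + 4)*(t^2 + 2*t + 1) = t*(t + 1)*(t + 4)*(t + 1)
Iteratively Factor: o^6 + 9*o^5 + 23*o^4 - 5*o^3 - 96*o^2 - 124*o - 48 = (o - 2)*(o^5 + 11*o^4 + 45*o^3 + 85*o^2 + 74*o + 24) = (o - 2)*(o + 4)*(o^4 + 7*o^3 + 17*o^2 + 17*o + 6) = (o - 2)*(o + 1)*(o + 4)*(o^3 + 6*o^2 + 11*o + 6) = (o - 2)*(o + 1)*(o + 3)*(o + 4)*(o^2 + 3*o + 2) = (o - 2)*(o + 1)*(o + 2)*(o + 3)*(o + 4)*(o + 1)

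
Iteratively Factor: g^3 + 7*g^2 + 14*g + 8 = (g + 1)*(g^2 + 6*g + 8) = (g + 1)*(g + 2)*(g + 4)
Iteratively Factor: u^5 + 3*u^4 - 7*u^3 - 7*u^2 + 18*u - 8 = (u - 1)*(u^4 + 4*u^3 - 3*u^2 - 10*u + 8) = (u - 1)*(u + 4)*(u^3 - 3*u + 2) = (u - 1)^2*(u + 4)*(u^2 + u - 2) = (u - 1)^3*(u + 4)*(u + 2)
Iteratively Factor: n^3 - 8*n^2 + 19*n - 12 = (n - 1)*(n^2 - 7*n + 12) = (n - 3)*(n - 1)*(n - 4)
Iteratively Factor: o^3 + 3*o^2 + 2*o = (o + 2)*(o^2 + o) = (o + 1)*(o + 2)*(o)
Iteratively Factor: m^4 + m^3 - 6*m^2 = (m - 2)*(m^3 + 3*m^2) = m*(m - 2)*(m^2 + 3*m) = m^2*(m - 2)*(m + 3)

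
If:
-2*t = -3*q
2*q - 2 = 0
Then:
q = 1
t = 3/2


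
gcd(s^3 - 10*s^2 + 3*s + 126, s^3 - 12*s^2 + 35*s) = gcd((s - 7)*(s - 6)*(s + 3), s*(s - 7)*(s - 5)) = s - 7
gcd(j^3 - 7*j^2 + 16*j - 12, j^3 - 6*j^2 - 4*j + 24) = j - 2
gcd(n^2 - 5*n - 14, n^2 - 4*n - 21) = n - 7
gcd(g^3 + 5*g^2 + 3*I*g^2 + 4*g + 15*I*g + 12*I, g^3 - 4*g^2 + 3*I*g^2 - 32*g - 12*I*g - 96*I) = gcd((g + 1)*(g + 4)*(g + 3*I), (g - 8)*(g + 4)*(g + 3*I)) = g^2 + g*(4 + 3*I) + 12*I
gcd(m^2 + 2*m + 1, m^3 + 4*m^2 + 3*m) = m + 1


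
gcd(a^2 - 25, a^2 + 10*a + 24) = 1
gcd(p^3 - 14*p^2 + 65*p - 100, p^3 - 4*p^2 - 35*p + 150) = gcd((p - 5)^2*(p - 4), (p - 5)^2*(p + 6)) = p^2 - 10*p + 25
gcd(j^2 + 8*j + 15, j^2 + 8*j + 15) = j^2 + 8*j + 15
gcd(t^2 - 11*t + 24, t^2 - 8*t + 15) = t - 3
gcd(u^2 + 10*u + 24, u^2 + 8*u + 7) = 1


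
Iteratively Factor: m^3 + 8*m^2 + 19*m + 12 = (m + 4)*(m^2 + 4*m + 3) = (m + 1)*(m + 4)*(m + 3)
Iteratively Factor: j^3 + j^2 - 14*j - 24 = (j + 2)*(j^2 - j - 12) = (j + 2)*(j + 3)*(j - 4)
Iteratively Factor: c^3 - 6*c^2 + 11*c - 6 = (c - 1)*(c^2 - 5*c + 6) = (c - 2)*(c - 1)*(c - 3)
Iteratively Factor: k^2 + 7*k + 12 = (k + 4)*(k + 3)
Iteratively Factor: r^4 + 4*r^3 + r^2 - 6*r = (r - 1)*(r^3 + 5*r^2 + 6*r) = (r - 1)*(r + 3)*(r^2 + 2*r) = r*(r - 1)*(r + 3)*(r + 2)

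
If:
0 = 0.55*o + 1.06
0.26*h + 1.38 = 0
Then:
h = -5.31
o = -1.93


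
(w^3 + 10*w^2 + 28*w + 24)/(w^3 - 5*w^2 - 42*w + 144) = (w^2 + 4*w + 4)/(w^2 - 11*w + 24)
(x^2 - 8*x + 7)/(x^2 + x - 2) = (x - 7)/(x + 2)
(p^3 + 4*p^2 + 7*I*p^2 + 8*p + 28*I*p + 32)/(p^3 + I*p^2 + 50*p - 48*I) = (p + 4)/(p - 6*I)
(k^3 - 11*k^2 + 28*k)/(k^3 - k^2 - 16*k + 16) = k*(k - 7)/(k^2 + 3*k - 4)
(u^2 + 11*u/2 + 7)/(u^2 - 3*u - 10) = (u + 7/2)/(u - 5)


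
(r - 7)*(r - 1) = r^2 - 8*r + 7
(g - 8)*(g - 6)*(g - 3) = g^3 - 17*g^2 + 90*g - 144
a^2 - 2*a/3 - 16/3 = (a - 8/3)*(a + 2)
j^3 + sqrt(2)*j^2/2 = j^2*(j + sqrt(2)/2)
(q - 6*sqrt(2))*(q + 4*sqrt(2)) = q^2 - 2*sqrt(2)*q - 48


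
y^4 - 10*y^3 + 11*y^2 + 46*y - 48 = (y - 8)*(y - 3)*(y - 1)*(y + 2)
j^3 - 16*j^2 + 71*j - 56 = (j - 8)*(j - 7)*(j - 1)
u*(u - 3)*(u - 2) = u^3 - 5*u^2 + 6*u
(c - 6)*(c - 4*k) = c^2 - 4*c*k - 6*c + 24*k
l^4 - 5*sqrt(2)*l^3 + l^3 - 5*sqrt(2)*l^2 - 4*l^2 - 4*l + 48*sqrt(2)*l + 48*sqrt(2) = (l + 1)*(l - 4*sqrt(2))*(l - 3*sqrt(2))*(l + 2*sqrt(2))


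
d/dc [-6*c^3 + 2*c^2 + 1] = 2*c*(2 - 9*c)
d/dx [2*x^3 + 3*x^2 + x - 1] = 6*x^2 + 6*x + 1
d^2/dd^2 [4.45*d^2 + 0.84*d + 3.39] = 8.90000000000000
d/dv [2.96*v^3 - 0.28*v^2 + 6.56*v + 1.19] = 8.88*v^2 - 0.56*v + 6.56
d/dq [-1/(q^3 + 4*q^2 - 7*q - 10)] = (3*q^2 + 8*q - 7)/(q^3 + 4*q^2 - 7*q - 10)^2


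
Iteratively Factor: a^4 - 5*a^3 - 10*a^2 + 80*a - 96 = (a - 4)*(a^3 - a^2 - 14*a + 24) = (a - 4)*(a + 4)*(a^2 - 5*a + 6) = (a - 4)*(a - 2)*(a + 4)*(a - 3)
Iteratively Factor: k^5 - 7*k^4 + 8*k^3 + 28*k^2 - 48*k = (k - 2)*(k^4 - 5*k^3 - 2*k^2 + 24*k) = (k - 4)*(k - 2)*(k^3 - k^2 - 6*k) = (k - 4)*(k - 2)*(k + 2)*(k^2 - 3*k) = (k - 4)*(k - 3)*(k - 2)*(k + 2)*(k)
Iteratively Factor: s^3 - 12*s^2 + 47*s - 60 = (s - 5)*(s^2 - 7*s + 12) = (s - 5)*(s - 3)*(s - 4)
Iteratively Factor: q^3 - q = (q - 1)*(q^2 + q) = (q - 1)*(q + 1)*(q)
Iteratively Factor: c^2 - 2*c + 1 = (c - 1)*(c - 1)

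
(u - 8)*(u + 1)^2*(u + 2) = u^4 - 4*u^3 - 27*u^2 - 38*u - 16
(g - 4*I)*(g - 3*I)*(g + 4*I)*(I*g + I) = I*g^4 + 3*g^3 + I*g^3 + 3*g^2 + 16*I*g^2 + 48*g + 16*I*g + 48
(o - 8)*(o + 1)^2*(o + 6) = o^4 - 51*o^2 - 98*o - 48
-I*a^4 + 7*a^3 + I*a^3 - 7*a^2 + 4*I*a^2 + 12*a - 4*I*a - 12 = (a - I)*(a + 2*I)*(a + 6*I)*(-I*a + I)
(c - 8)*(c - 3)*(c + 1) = c^3 - 10*c^2 + 13*c + 24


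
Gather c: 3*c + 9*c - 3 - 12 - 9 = 12*c - 24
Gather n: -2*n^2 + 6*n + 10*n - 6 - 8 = -2*n^2 + 16*n - 14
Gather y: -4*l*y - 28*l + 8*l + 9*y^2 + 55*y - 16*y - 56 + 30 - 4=-20*l + 9*y^2 + y*(39 - 4*l) - 30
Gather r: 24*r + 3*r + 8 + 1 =27*r + 9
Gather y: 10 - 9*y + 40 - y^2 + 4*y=-y^2 - 5*y + 50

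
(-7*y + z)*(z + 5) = -7*y*z - 35*y + z^2 + 5*z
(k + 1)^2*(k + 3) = k^3 + 5*k^2 + 7*k + 3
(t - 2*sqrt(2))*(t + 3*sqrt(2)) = t^2 + sqrt(2)*t - 12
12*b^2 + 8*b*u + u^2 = (2*b + u)*(6*b + u)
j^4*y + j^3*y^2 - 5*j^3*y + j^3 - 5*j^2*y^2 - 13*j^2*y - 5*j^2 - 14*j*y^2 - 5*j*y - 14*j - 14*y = (j - 7)*(j + 2)*(j + y)*(j*y + 1)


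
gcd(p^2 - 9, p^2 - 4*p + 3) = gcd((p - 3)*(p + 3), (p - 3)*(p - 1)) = p - 3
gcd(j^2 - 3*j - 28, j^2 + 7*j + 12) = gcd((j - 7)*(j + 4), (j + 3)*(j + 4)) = j + 4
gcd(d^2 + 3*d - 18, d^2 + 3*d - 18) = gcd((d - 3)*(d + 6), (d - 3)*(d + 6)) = d^2 + 3*d - 18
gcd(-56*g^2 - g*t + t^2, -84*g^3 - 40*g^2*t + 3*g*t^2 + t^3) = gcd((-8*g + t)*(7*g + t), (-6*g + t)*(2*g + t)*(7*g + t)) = 7*g + t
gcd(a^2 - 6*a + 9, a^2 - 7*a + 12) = a - 3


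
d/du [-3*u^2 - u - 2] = -6*u - 1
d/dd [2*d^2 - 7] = 4*d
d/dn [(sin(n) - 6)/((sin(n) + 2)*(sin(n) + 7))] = (12*sin(n) + cos(n)^2 + 67)*cos(n)/((sin(n) + 2)^2*(sin(n) + 7)^2)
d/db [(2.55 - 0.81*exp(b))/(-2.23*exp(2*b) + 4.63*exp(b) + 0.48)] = (-1.8063*exp(2*b) + 11.373*exp(b) - 12.1953)*exp(b)/(4.9729*exp(4*b) - 20.6498*exp(3*b) + 19.2961*exp(2*b) + 4.4448*exp(b) + 0.2304)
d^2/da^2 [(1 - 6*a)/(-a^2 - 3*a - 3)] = 2*((2*a + 3)^2*(6*a - 1) - (18*a + 17)*(a^2 + 3*a + 3))/(a^2 + 3*a + 3)^3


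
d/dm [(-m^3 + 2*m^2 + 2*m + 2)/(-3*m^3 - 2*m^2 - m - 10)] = 2*(4*m^4 + 7*m^3 + 25*m^2 - 16*m - 9)/(9*m^6 + 12*m^5 + 10*m^4 + 64*m^3 + 41*m^2 + 20*m + 100)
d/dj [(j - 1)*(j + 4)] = 2*j + 3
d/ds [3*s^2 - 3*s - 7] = 6*s - 3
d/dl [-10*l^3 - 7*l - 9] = -30*l^2 - 7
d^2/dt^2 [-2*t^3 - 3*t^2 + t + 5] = -12*t - 6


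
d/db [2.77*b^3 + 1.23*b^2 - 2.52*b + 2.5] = 8.31*b^2 + 2.46*b - 2.52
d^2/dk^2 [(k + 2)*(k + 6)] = 2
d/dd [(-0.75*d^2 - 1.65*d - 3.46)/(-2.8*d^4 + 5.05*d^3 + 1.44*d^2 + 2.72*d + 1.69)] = (-4.2*d^5 - 10.0725*d^4 - 22.087*d^3 + 52.755*d^2 + 7.4298*d + 6.6227)/(7.84*d^8 - 28.28*d^7 + 17.4385*d^6 - 0.688000000000001*d^5 + 20.0816*d^4 + 24.9026*d^3 + 12.2656*d^2 + 9.1936*d + 2.8561)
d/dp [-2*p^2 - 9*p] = -4*p - 9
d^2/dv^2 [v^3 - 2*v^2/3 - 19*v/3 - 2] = 6*v - 4/3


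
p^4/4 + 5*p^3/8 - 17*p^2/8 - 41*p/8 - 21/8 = (p/4 + 1/4)*(p - 3)*(p + 1)*(p + 7/2)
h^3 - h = h*(h - 1)*(h + 1)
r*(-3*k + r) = -3*k*r + r^2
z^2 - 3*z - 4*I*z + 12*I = (z - 3)*(z - 4*I)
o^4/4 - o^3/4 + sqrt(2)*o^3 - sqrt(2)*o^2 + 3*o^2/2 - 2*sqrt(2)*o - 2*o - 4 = (o/2 + sqrt(2))^2*(o - 2)*(o + 1)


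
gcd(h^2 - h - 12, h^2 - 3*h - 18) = h + 3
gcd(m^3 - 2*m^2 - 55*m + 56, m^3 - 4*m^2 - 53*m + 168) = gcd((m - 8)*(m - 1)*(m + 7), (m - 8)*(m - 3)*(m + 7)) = m^2 - m - 56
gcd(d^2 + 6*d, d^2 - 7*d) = d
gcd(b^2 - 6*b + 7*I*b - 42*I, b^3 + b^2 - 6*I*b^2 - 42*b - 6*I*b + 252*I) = b - 6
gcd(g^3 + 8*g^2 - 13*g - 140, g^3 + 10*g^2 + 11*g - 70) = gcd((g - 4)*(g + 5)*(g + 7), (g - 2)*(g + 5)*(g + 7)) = g^2 + 12*g + 35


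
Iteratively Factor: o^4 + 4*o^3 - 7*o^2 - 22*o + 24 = (o - 2)*(o^3 + 6*o^2 + 5*o - 12) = (o - 2)*(o + 4)*(o^2 + 2*o - 3) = (o - 2)*(o + 3)*(o + 4)*(o - 1)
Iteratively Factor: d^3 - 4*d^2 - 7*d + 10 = (d + 2)*(d^2 - 6*d + 5) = (d - 5)*(d + 2)*(d - 1)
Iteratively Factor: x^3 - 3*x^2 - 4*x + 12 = (x - 2)*(x^2 - x - 6) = (x - 2)*(x + 2)*(x - 3)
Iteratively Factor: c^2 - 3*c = (c)*(c - 3)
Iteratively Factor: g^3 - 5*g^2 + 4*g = (g)*(g^2 - 5*g + 4) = g*(g - 4)*(g - 1)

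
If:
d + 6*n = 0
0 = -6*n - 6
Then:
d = 6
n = -1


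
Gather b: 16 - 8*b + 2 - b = 18 - 9*b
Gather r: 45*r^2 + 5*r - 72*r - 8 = 45*r^2 - 67*r - 8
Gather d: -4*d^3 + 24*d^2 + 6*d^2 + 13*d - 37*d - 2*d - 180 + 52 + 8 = -4*d^3 + 30*d^2 - 26*d - 120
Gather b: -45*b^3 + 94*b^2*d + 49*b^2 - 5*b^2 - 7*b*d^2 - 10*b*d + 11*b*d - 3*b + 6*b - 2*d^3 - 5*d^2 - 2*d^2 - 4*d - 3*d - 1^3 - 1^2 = -45*b^3 + b^2*(94*d + 44) + b*(-7*d^2 + d + 3) - 2*d^3 - 7*d^2 - 7*d - 2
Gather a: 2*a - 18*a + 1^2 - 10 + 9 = -16*a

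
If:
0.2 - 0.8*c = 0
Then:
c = 0.25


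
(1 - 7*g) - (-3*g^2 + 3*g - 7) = 3*g^2 - 10*g + 8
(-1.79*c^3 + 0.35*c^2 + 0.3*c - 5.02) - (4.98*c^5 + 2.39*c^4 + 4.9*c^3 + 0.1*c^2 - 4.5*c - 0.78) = -4.98*c^5 - 2.39*c^4 - 6.69*c^3 + 0.25*c^2 + 4.8*c - 4.24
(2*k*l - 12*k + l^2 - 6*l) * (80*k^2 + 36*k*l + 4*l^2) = 160*k^3*l - 960*k^3 + 152*k^2*l^2 - 912*k^2*l + 44*k*l^3 - 264*k*l^2 + 4*l^4 - 24*l^3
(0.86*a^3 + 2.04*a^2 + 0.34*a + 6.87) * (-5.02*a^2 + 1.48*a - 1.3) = -4.3172*a^5 - 8.968*a^4 + 0.1944*a^3 - 36.6362*a^2 + 9.7256*a - 8.931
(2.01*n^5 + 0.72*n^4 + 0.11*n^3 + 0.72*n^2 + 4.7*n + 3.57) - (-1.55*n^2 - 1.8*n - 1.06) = 2.01*n^5 + 0.72*n^4 + 0.11*n^3 + 2.27*n^2 + 6.5*n + 4.63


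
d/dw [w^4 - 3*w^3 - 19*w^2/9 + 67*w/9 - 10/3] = 4*w^3 - 9*w^2 - 38*w/9 + 67/9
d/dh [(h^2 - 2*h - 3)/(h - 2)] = (h^2 - 4*h + 7)/(h^2 - 4*h + 4)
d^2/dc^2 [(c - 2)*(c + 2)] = 2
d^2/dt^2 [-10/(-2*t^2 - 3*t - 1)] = 20*(-4*t^2 - 6*t + (4*t + 3)^2 - 2)/(2*t^2 + 3*t + 1)^3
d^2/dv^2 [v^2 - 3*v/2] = 2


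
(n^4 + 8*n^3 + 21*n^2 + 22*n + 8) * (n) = n^5 + 8*n^4 + 21*n^3 + 22*n^2 + 8*n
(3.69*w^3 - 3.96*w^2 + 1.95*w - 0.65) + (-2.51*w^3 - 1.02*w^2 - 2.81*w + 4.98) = 1.18*w^3 - 4.98*w^2 - 0.86*w + 4.33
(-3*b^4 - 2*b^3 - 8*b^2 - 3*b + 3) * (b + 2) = -3*b^5 - 8*b^4 - 12*b^3 - 19*b^2 - 3*b + 6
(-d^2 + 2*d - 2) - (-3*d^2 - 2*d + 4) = 2*d^2 + 4*d - 6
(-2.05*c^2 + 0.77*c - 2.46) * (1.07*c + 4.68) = -2.1935*c^3 - 8.7701*c^2 + 0.9714*c - 11.5128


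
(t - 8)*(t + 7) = t^2 - t - 56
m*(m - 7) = m^2 - 7*m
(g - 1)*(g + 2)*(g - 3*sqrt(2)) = g^3 - 3*sqrt(2)*g^2 + g^2 - 3*sqrt(2)*g - 2*g + 6*sqrt(2)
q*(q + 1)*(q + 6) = q^3 + 7*q^2 + 6*q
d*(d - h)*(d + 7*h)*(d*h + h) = d^4*h + 6*d^3*h^2 + d^3*h - 7*d^2*h^3 + 6*d^2*h^2 - 7*d*h^3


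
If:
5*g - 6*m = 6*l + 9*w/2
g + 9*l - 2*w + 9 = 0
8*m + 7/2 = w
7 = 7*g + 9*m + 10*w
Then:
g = -2299/10476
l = -22831/31428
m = -3115/10476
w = 5873/5238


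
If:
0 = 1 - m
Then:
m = 1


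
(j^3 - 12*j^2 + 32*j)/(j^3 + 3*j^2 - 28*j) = (j - 8)/(j + 7)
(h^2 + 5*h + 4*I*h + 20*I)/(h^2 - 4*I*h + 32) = (h + 5)/(h - 8*I)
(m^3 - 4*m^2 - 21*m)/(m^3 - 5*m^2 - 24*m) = (m - 7)/(m - 8)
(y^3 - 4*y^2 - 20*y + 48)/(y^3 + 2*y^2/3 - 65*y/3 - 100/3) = 3*(y^2 - 8*y + 12)/(3*y^2 - 10*y - 25)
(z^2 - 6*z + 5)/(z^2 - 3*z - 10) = (z - 1)/(z + 2)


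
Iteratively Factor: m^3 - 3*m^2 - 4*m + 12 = (m + 2)*(m^2 - 5*m + 6) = (m - 3)*(m + 2)*(m - 2)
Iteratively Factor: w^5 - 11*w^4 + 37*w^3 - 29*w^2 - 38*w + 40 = (w + 1)*(w^4 - 12*w^3 + 49*w^2 - 78*w + 40) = (w - 5)*(w + 1)*(w^3 - 7*w^2 + 14*w - 8) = (w - 5)*(w - 1)*(w + 1)*(w^2 - 6*w + 8) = (w - 5)*(w - 2)*(w - 1)*(w + 1)*(w - 4)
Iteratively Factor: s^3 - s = (s)*(s^2 - 1) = s*(s - 1)*(s + 1)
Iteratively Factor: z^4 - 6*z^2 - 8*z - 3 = (z + 1)*(z^3 - z^2 - 5*z - 3) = (z + 1)^2*(z^2 - 2*z - 3) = (z - 3)*(z + 1)^2*(z + 1)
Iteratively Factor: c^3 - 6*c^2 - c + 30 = (c - 5)*(c^2 - c - 6) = (c - 5)*(c - 3)*(c + 2)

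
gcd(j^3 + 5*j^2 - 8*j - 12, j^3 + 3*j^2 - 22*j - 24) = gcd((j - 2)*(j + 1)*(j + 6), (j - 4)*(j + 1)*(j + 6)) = j^2 + 7*j + 6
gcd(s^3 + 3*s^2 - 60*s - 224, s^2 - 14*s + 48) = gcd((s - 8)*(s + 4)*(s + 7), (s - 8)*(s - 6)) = s - 8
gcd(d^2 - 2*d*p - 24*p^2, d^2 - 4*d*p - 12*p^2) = -d + 6*p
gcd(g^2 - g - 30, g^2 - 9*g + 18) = g - 6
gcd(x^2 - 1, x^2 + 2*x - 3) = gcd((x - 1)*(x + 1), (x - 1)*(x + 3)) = x - 1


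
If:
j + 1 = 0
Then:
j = -1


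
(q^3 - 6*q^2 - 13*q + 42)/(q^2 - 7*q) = q + 1 - 6/q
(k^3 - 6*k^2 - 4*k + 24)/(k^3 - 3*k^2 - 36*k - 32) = (-k^3 + 6*k^2 + 4*k - 24)/(-k^3 + 3*k^2 + 36*k + 32)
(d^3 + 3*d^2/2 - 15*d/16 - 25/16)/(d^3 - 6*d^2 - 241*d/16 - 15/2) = (4*d^2 + d - 5)/(4*d^2 - 29*d - 24)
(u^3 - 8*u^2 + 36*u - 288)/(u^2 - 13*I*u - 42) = (u^2 + u*(-8 + 6*I) - 48*I)/(u - 7*I)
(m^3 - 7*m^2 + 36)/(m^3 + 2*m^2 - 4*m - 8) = (m^2 - 9*m + 18)/(m^2 - 4)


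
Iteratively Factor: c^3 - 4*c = (c - 2)*(c^2 + 2*c) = c*(c - 2)*(c + 2)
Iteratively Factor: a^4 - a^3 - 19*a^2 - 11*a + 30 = (a - 1)*(a^3 - 19*a - 30) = (a - 1)*(a + 3)*(a^2 - 3*a - 10) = (a - 1)*(a + 2)*(a + 3)*(a - 5)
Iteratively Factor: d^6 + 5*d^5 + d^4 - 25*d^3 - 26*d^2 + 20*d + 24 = (d + 3)*(d^5 + 2*d^4 - 5*d^3 - 10*d^2 + 4*d + 8) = (d + 2)*(d + 3)*(d^4 - 5*d^2 + 4) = (d - 1)*(d + 2)*(d + 3)*(d^3 + d^2 - 4*d - 4) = (d - 1)*(d + 1)*(d + 2)*(d + 3)*(d^2 - 4) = (d - 1)*(d + 1)*(d + 2)^2*(d + 3)*(d - 2)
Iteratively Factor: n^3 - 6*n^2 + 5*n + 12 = (n - 3)*(n^2 - 3*n - 4) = (n - 4)*(n - 3)*(n + 1)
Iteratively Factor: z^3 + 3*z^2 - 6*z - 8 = (z + 4)*(z^2 - z - 2) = (z - 2)*(z + 4)*(z + 1)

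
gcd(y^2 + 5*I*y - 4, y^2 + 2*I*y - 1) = y + I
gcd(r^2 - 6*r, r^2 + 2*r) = r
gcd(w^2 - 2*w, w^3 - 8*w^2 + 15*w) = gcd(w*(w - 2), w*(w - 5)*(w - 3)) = w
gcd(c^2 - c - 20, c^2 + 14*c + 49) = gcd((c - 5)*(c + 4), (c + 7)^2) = 1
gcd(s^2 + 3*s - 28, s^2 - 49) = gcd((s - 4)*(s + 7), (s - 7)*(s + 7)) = s + 7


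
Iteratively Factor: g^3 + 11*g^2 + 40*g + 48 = (g + 4)*(g^2 + 7*g + 12) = (g + 4)^2*(g + 3)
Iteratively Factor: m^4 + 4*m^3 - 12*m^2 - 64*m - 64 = (m + 2)*(m^3 + 2*m^2 - 16*m - 32) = (m + 2)^2*(m^2 - 16) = (m - 4)*(m + 2)^2*(m + 4)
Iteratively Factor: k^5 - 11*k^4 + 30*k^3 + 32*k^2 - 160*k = (k - 4)*(k^4 - 7*k^3 + 2*k^2 + 40*k) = (k - 5)*(k - 4)*(k^3 - 2*k^2 - 8*k) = (k - 5)*(k - 4)^2*(k^2 + 2*k) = k*(k - 5)*(k - 4)^2*(k + 2)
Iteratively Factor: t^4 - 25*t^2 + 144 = (t - 3)*(t^3 + 3*t^2 - 16*t - 48) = (t - 3)*(t + 4)*(t^2 - t - 12) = (t - 3)*(t + 3)*(t + 4)*(t - 4)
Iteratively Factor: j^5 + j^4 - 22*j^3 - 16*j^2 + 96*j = (j - 2)*(j^4 + 3*j^3 - 16*j^2 - 48*j) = (j - 2)*(j + 3)*(j^3 - 16*j) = (j - 4)*(j - 2)*(j + 3)*(j^2 + 4*j) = (j - 4)*(j - 2)*(j + 3)*(j + 4)*(j)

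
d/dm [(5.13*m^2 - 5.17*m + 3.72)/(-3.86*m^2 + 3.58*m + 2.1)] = (-1.5908*m^2 + 50.2644*m - 24.1746)/(14.8996*m^4 - 27.6376*m^3 - 3.3956*m^2 + 15.036*m + 4.41)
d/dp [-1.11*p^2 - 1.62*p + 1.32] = -2.22*p - 1.62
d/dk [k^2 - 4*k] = 2*k - 4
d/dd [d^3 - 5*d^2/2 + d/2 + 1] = 3*d^2 - 5*d + 1/2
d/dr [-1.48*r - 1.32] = -1.48000000000000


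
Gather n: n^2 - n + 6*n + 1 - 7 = n^2 + 5*n - 6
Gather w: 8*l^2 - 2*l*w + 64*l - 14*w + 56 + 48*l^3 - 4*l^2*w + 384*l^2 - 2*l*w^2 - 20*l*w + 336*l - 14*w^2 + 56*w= 48*l^3 + 392*l^2 + 400*l + w^2*(-2*l - 14) + w*(-4*l^2 - 22*l + 42) + 56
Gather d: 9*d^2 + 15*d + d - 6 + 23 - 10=9*d^2 + 16*d + 7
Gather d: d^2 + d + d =d^2 + 2*d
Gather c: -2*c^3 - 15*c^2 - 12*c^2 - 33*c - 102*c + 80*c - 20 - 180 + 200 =-2*c^3 - 27*c^2 - 55*c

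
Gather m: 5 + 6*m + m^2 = m^2 + 6*m + 5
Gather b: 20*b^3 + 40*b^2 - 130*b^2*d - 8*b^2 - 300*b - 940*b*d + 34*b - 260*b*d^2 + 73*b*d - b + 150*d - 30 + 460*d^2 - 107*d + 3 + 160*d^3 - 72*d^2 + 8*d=20*b^3 + b^2*(32 - 130*d) + b*(-260*d^2 - 867*d - 267) + 160*d^3 + 388*d^2 + 51*d - 27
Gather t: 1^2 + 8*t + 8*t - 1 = 16*t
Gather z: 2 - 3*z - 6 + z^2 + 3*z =z^2 - 4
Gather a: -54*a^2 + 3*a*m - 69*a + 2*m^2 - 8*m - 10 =-54*a^2 + a*(3*m - 69) + 2*m^2 - 8*m - 10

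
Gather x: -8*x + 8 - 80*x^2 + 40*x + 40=-80*x^2 + 32*x + 48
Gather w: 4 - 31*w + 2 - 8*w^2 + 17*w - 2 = -8*w^2 - 14*w + 4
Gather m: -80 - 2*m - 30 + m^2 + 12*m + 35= m^2 + 10*m - 75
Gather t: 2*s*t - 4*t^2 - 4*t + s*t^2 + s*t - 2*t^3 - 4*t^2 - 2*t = -2*t^3 + t^2*(s - 8) + t*(3*s - 6)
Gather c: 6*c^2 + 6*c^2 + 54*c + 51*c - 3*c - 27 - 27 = 12*c^2 + 102*c - 54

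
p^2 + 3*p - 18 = (p - 3)*(p + 6)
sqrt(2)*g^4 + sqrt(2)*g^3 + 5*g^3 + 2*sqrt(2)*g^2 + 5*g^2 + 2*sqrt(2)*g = g*(g + 1)*(g + 2*sqrt(2))*(sqrt(2)*g + 1)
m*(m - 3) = m^2 - 3*m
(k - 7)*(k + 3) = k^2 - 4*k - 21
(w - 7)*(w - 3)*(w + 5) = w^3 - 5*w^2 - 29*w + 105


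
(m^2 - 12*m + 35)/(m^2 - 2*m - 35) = (m - 5)/(m + 5)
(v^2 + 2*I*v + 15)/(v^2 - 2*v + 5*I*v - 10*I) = (v - 3*I)/(v - 2)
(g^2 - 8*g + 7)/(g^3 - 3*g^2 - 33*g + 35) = 1/(g + 5)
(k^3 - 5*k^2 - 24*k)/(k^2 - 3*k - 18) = k*(k - 8)/(k - 6)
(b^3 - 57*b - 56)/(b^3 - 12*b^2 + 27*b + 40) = (b + 7)/(b - 5)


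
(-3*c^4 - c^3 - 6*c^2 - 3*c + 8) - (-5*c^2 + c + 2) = -3*c^4 - c^3 - c^2 - 4*c + 6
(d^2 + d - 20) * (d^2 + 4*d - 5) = d^4 + 5*d^3 - 21*d^2 - 85*d + 100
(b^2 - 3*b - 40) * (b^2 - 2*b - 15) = b^4 - 5*b^3 - 49*b^2 + 125*b + 600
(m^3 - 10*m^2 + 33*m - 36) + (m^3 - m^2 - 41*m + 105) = 2*m^3 - 11*m^2 - 8*m + 69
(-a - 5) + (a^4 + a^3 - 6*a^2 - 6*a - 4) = a^4 + a^3 - 6*a^2 - 7*a - 9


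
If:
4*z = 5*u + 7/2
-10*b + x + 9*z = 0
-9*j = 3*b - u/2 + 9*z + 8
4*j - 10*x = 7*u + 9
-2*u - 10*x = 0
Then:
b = -36149/40504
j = 14159/40504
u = -15395/10126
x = 3079/10126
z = -20767/20252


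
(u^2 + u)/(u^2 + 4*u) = (u + 1)/(u + 4)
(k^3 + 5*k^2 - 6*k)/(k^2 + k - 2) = k*(k + 6)/(k + 2)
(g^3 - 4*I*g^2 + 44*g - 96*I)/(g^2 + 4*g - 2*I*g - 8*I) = (g^2 - 2*I*g + 48)/(g + 4)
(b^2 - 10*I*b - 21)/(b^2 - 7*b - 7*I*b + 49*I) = (b - 3*I)/(b - 7)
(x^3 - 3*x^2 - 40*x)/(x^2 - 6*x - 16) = x*(x + 5)/(x + 2)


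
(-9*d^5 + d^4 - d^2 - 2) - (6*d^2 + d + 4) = -9*d^5 + d^4 - 7*d^2 - d - 6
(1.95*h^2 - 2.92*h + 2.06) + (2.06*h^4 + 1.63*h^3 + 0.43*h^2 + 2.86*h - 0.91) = 2.06*h^4 + 1.63*h^3 + 2.38*h^2 - 0.0600000000000001*h + 1.15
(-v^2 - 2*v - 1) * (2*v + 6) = -2*v^3 - 10*v^2 - 14*v - 6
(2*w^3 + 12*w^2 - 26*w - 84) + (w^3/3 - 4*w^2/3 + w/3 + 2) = 7*w^3/3 + 32*w^2/3 - 77*w/3 - 82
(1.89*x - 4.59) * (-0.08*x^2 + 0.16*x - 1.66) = -0.1512*x^3 + 0.6696*x^2 - 3.8718*x + 7.6194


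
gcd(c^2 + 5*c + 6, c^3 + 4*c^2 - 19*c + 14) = 1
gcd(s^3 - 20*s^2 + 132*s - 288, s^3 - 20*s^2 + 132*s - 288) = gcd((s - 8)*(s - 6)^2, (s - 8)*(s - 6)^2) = s^3 - 20*s^2 + 132*s - 288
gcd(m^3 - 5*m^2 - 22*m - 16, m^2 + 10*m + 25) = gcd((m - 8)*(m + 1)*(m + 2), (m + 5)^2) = 1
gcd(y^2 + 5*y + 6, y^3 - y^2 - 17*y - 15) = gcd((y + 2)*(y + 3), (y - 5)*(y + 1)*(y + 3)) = y + 3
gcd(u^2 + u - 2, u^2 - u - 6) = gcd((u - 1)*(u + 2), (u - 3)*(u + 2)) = u + 2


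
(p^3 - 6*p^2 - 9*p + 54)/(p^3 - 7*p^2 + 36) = (p + 3)/(p + 2)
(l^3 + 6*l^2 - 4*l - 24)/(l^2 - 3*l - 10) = (l^2 + 4*l - 12)/(l - 5)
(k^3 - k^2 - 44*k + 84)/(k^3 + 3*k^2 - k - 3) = (k^3 - k^2 - 44*k + 84)/(k^3 + 3*k^2 - k - 3)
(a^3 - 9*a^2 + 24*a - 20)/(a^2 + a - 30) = (a^2 - 4*a + 4)/(a + 6)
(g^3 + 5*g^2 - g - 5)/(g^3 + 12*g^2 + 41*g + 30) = (g - 1)/(g + 6)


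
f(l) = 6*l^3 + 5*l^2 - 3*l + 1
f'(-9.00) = 1365.00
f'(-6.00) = 585.00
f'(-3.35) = 165.50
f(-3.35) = -158.41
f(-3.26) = -143.96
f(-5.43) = -795.90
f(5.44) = 1098.58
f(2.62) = 135.37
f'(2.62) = 146.76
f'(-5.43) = 473.43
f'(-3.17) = 146.18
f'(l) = 18*l^2 + 10*l - 3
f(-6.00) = -1097.00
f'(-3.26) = 155.70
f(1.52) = 29.06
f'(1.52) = 53.79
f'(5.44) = 584.08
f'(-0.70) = -1.18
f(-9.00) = -3941.00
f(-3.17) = -130.38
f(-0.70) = 3.49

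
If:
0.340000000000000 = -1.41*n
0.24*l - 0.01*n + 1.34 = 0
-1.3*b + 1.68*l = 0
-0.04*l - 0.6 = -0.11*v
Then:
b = -7.23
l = -5.59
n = -0.24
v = 3.42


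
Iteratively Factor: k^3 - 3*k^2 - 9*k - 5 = (k + 1)*(k^2 - 4*k - 5) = (k - 5)*(k + 1)*(k + 1)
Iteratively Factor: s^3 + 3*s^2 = (s + 3)*(s^2) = s*(s + 3)*(s)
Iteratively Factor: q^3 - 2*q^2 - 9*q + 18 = (q - 2)*(q^2 - 9) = (q - 2)*(q + 3)*(q - 3)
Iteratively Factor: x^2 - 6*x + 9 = (x - 3)*(x - 3)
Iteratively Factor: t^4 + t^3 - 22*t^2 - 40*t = (t)*(t^3 + t^2 - 22*t - 40) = t*(t + 4)*(t^2 - 3*t - 10) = t*(t - 5)*(t + 4)*(t + 2)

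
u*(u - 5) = u^2 - 5*u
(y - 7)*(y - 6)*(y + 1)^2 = y^4 - 11*y^3 + 17*y^2 + 71*y + 42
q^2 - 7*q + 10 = (q - 5)*(q - 2)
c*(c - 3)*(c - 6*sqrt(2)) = c^3 - 6*sqrt(2)*c^2 - 3*c^2 + 18*sqrt(2)*c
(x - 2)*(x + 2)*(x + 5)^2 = x^4 + 10*x^3 + 21*x^2 - 40*x - 100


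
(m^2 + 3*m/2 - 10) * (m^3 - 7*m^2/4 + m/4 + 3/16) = m^5 - m^4/4 - 99*m^3/8 + 289*m^2/16 - 71*m/32 - 15/8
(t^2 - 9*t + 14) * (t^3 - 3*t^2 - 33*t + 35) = t^5 - 12*t^4 + 8*t^3 + 290*t^2 - 777*t + 490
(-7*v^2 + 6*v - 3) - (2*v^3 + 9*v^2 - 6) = -2*v^3 - 16*v^2 + 6*v + 3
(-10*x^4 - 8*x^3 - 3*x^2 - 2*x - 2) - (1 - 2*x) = -10*x^4 - 8*x^3 - 3*x^2 - 3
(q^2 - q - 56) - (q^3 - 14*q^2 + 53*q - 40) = -q^3 + 15*q^2 - 54*q - 16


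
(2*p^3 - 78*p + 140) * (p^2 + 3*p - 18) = 2*p^5 + 6*p^4 - 114*p^3 - 94*p^2 + 1824*p - 2520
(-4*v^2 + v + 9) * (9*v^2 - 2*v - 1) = -36*v^4 + 17*v^3 + 83*v^2 - 19*v - 9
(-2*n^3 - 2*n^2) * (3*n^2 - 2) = -6*n^5 - 6*n^4 + 4*n^3 + 4*n^2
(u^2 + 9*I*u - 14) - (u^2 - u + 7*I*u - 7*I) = u + 2*I*u - 14 + 7*I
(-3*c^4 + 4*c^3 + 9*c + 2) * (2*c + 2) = -6*c^5 + 2*c^4 + 8*c^3 + 18*c^2 + 22*c + 4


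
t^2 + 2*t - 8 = (t - 2)*(t + 4)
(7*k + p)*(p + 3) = 7*k*p + 21*k + p^2 + 3*p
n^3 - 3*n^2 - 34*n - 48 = (n - 8)*(n + 2)*(n + 3)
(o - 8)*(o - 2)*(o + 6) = o^3 - 4*o^2 - 44*o + 96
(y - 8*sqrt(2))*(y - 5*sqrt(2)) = y^2 - 13*sqrt(2)*y + 80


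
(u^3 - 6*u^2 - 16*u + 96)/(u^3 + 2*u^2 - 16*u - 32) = (u - 6)/(u + 2)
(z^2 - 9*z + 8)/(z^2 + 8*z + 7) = (z^2 - 9*z + 8)/(z^2 + 8*z + 7)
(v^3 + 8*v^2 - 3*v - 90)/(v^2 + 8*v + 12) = (v^2 + 2*v - 15)/(v + 2)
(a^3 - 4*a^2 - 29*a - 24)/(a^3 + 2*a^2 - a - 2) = (a^2 - 5*a - 24)/(a^2 + a - 2)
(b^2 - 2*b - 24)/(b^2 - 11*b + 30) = (b + 4)/(b - 5)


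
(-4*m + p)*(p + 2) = -4*m*p - 8*m + p^2 + 2*p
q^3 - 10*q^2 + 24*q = q*(q - 6)*(q - 4)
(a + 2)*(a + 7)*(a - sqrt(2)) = a^3 - sqrt(2)*a^2 + 9*a^2 - 9*sqrt(2)*a + 14*a - 14*sqrt(2)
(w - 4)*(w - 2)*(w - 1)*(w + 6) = w^4 - w^3 - 28*w^2 + 76*w - 48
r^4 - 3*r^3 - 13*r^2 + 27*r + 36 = (r - 4)*(r - 3)*(r + 1)*(r + 3)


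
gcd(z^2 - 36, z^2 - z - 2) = 1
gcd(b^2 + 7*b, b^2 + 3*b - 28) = b + 7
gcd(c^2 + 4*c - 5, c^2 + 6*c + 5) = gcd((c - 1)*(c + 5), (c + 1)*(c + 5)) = c + 5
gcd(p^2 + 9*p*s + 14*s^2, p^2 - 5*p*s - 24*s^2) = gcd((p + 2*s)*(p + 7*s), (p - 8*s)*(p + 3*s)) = 1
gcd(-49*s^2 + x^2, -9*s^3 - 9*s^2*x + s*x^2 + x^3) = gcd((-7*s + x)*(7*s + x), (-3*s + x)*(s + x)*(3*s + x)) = 1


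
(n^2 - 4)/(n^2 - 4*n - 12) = (n - 2)/(n - 6)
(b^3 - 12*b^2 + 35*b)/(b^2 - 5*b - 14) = b*(b - 5)/(b + 2)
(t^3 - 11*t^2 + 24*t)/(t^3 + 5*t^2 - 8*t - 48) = t*(t - 8)/(t^2 + 8*t + 16)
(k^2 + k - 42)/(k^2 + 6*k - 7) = (k - 6)/(k - 1)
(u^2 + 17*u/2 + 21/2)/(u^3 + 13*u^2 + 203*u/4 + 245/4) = 2*(2*u + 3)/(4*u^2 + 24*u + 35)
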